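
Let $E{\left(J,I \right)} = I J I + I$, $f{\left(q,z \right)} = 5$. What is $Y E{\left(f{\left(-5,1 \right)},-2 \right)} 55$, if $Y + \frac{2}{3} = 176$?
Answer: $173580$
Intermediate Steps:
$Y = \frac{526}{3}$ ($Y = - \frac{2}{3} + 176 = \frac{526}{3} \approx 175.33$)
$E{\left(J,I \right)} = I + J I^{2}$ ($E{\left(J,I \right)} = J I^{2} + I = I + J I^{2}$)
$Y E{\left(f{\left(-5,1 \right)},-2 \right)} 55 = \frac{526 \left(- 2 \left(1 - 10\right)\right)}{3} \cdot 55 = \frac{526 \left(\left(-2\right) \left(-9\right)\right)}{3} \cdot 55 = \frac{526}{3} \cdot 18 \cdot 55 = 3156 \cdot 55 = 173580$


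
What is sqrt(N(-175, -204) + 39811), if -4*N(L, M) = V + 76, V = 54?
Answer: sqrt(159114)/2 ≈ 199.45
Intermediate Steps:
N(L, M) = -65/2 (N(L, M) = -(54 + 76)/4 = -1/4*130 = -65/2)
sqrt(N(-175, -204) + 39811) = sqrt(-65/2 + 39811) = sqrt(79557/2) = sqrt(159114)/2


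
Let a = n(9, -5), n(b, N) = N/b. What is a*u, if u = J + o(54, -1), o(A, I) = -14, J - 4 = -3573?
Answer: 17915/9 ≈ 1990.6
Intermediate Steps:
J = -3569 (J = 4 - 3573 = -3569)
a = -5/9 ≈ -0.55556
u = -3583 (u = -3569 - 14 = -3583)
a*u = -5/9*(-3583) = 17915/9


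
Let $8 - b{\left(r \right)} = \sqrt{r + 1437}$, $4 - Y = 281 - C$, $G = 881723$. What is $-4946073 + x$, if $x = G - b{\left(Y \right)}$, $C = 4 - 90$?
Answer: $-4064358 + \sqrt{1074} \approx -4.0643 \cdot 10^{6}$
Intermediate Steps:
$C = -86$ ($C = 4 - 90 = -86$)
$Y = -363$ ($Y = 4 - \left(281 - -86\right) = 4 - \left(281 + 86\right) = 4 - 367 = -363$)
$b{\left(r \right)} = 8 - \sqrt{1437 + r}$ ($b{\left(r \right)} = 8 - \sqrt{r + 1437} = 8 - \sqrt{1437 + r}$)
$x = 881715 + \sqrt{1074}$ ($x = 881723 - \left(8 - \sqrt{1437 - 363}\right) = 881723 - \left(8 - \sqrt{1074}\right) = 881715 + \sqrt{1074} \approx 8.8175 \cdot 10^{5}$)
$-4946073 + x = -4946073 + \left(881715 + \sqrt{1074}\right) = -4064358 + \sqrt{1074}$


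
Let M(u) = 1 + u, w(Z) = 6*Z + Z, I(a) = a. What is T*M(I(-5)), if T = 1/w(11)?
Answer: -4/77 ≈ -0.051948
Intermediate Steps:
w(Z) = 7*Z
T = 1/77 (T = 1/(7*11) = 1/77 ≈ 0.012987)
T*M(I(-5)) = (1 - 5)/77 = (1/77)*(-4) = -4/77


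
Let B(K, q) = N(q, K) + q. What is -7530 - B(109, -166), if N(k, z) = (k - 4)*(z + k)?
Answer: -17054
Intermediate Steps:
N(k, z) = (-4 + k)*(k + z)
B(K, q) = q² - 4*K - 3*q + K*q (B(K, q) = (q² - 4*q - 4*K + q*K) + q = (q² - 4*q - 4*K + K*q) + q = (q² - 4*K - 4*q + K*q) + q = q² - 4*K - 3*q + K*q)
-7530 - B(109, -166) = -7530 - ((-166)² - 4*109 - 3*(-166) + 109*(-166)) = -7530 - (27556 - 436 + 498 - 18094) = -7530 - 1*9524 = -7530 - 9524 = -17054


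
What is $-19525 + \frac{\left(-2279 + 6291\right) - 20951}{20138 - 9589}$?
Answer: $- \frac{205986164}{10549} \approx -19527.0$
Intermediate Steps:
$-19525 + \frac{\left(-2279 + 6291\right) - 20951}{20138 - 9589} = -19525 + \frac{4012 - 20951}{10549} = -19525 - \frac{16939}{10549} = - \frac{205986164}{10549}$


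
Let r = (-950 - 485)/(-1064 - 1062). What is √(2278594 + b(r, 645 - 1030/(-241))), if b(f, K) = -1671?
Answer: √2276923 ≈ 1508.9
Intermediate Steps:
r = 1435/2126 (r = -1435/(-2126) = -1435*(-1/2126) = 1435/2126 ≈ 0.67498)
√(2278594 + b(r, 645 - 1030/(-241))) = √(2278594 - 1671) = √2276923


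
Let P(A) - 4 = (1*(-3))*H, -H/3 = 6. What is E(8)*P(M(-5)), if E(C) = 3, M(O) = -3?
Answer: 174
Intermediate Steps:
H = -18 (H = -3*6 = -18)
P(A) = 58 (P(A) = 4 + (1*(-3))*(-18) = 4 - 3*(-18) = 4 + 54 = 58)
E(8)*P(M(-5)) = 3*58 = 174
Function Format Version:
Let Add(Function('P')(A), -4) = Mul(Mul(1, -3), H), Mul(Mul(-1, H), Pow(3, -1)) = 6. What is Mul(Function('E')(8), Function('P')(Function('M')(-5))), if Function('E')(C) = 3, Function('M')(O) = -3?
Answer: 174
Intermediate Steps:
H = -18 (H = Mul(-3, 6) = -18)
Function('P')(A) = 58 (Function('P')(A) = Add(4, Mul(Mul(1, -3), -18)) = Add(4, Mul(-3, -18)) = Add(4, 54) = 58)
Mul(Function('E')(8), Function('P')(Function('M')(-5))) = Mul(3, 58) = 174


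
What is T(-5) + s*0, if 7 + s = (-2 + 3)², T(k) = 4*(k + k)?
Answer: -40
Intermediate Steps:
T(k) = 8*k (T(k) = 4*(2*k) = 8*k)
s = -6 (s = -7 + (-2 + 3)² = -7 + 1² = -7 + 1 = -6)
T(-5) + s*0 = 8*(-5) - 6*0 = -40 + 0 = -40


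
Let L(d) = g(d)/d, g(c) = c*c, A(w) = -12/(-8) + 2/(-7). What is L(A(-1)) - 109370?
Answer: -1531163/14 ≈ -1.0937e+5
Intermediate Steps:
A(w) = 17/14 (A(w) = -12*(-⅛) + 2*(-⅐) = 3/2 - 2/7 = 17/14)
g(c) = c²
L(d) = d (L(d) = d²/d = d)
L(A(-1)) - 109370 = 17/14 - 109370 = -1531163/14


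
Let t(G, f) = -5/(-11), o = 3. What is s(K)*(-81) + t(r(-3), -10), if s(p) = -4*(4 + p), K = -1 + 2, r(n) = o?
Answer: 17825/11 ≈ 1620.5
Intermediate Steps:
r(n) = 3
t(G, f) = 5/11 (t(G, f) = -5*(-1/11) = 5/11)
K = 1
s(p) = -16 - 4*p
s(K)*(-81) + t(r(-3), -10) = (-16 - 4*1)*(-81) + 5/11 = (-16 - 4)*(-81) + 5/11 = -20*(-81) + 5/11 = 1620 + 5/11 = 17825/11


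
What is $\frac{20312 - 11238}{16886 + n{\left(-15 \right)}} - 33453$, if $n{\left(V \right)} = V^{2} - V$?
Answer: $- \frac{286453502}{8563} \approx -33453.0$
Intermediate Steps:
$\frac{20312 - 11238}{16886 + n{\left(-15 \right)}} - 33453 = \frac{20312 - 11238}{16886 - 15 \left(-1 - 15\right)} - 33453 = \frac{9074}{16886 - -240} - 33453 = \frac{9074}{16886 + 240} - 33453 = \frac{9074}{17126} - 33453 = 9074 \cdot \frac{1}{17126} - 33453 = \frac{4537}{8563} - 33453 = - \frac{286453502}{8563}$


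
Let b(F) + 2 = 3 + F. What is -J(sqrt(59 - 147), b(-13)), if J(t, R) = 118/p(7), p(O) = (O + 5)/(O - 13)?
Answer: 59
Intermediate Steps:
p(O) = (5 + O)/(-13 + O)
b(F) = 1 + F (b(F) = -2 + (3 + F) = 1 + F)
J(t, R) = -59 (J(t, R) = 118/(((5 + 7)/(-13 + 7))) = 118/((12/(-6))) = 118/((-1/6*12)) = 118/(-2) = 118*(-1/2) = -59)
-J(sqrt(59 - 147), b(-13)) = -1*(-59) = 59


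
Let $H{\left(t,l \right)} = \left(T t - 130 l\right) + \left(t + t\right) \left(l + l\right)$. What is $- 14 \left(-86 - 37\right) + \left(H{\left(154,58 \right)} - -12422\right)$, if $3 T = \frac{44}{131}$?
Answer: $\frac{16643252}{393} \approx 42349.0$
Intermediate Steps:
$T = \frac{44}{393}$ ($T = \frac{44 \cdot \frac{1}{131}}{3} = \frac{1}{3} \cdot \frac{44}{131} = \frac{44}{393} \approx 0.11196$)
$H{\left(t,l \right)} = - 130 l + \frac{44 t}{393} + 4 l t$ ($H{\left(t,l \right)} = \left(\frac{44 t}{393} - 130 l\right) + \left(t + t\right) \left(l + l\right) = \left(- 130 l + \frac{44 t}{393}\right) + 2 t 2 l = \left(- 130 l + \frac{44 t}{393}\right) + 4 l t = - 130 l + \frac{44 t}{393} + 4 l t$)
$- 14 \left(-86 - 37\right) + \left(H{\left(154,58 \right)} - -12422\right) = - 14 \left(-86 - 37\right) + \left(\left(\left(-130\right) 58 + \frac{44}{393} \cdot 154 + 4 \cdot 58 \cdot 154\right) - -12422\right) = \left(-14\right) \left(-123\right) + \left(\left(-7540 + \frac{6776}{393} + 35728\right) + 12422\right) = 1722 + \left(\frac{11084660}{393} + 12422\right) = 1722 + \frac{15966506}{393} = \frac{16643252}{393}$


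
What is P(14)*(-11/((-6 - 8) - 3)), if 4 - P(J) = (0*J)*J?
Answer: 44/17 ≈ 2.5882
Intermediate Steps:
P(J) = 4 (P(J) = 4 - 0*J*J = 4 - 0*J = 4 - 1*0 = 4 + 0 = 4)
P(14)*(-11/((-6 - 8) - 3)) = 4*(-11/((-6 - 8) - 3)) = 4*(-11/(-14 - 3)) = 4*(-11/(-17)) = 4*(-11*(-1/17)) = 4*(11/17) = 44/17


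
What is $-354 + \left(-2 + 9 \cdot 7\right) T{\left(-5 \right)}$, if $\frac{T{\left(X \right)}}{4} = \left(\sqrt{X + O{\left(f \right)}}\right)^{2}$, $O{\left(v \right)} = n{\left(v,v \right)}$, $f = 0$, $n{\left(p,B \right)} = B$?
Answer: $-1574$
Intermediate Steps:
$O{\left(v \right)} = v$
$T{\left(X \right)} = 4 X$ ($T{\left(X \right)} = 4 \left(\sqrt{X + 0}\right)^{2} = 4 \left(\sqrt{X}\right)^{2} = 4 X$)
$-354 + \left(-2 + 9 \cdot 7\right) T{\left(-5 \right)} = -354 + \left(-2 + 9 \cdot 7\right) 4 \left(-5\right) = -354 + \left(-2 + 63\right) \left(-20\right) = -354 + 61 \left(-20\right) = -354 - 1220 = -1574$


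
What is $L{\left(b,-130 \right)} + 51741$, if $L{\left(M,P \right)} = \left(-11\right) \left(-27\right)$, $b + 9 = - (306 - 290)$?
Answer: $52038$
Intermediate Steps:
$b = -25$ ($b = -9 - \left(306 - 290\right) = -9 - 16 = -25$)
$L{\left(M,P \right)} = 297$
$L{\left(b,-130 \right)} + 51741 = 297 + 51741 = 52038$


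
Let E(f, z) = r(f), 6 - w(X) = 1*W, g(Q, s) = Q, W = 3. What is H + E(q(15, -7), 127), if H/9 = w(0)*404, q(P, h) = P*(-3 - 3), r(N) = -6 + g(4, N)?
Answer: 10906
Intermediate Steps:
w(X) = 3 (w(X) = 6 - 3 = 3)
r(N) = -2 (r(N) = -6 + 4 = -2)
q(P, h) = -6*P (q(P, h) = P*(-6) = -6*P)
E(f, z) = -2
H = 10908 (H = 9*(3*404) = 9*1212 = 10908)
H + E(q(15, -7), 127) = 10908 - 2 = 10906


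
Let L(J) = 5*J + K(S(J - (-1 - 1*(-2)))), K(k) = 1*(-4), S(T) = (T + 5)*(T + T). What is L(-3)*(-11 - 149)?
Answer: 3040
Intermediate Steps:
S(T) = 2*T*(5 + T) (S(T) = (5 + T)*(2*T) = 2*T*(5 + T))
K(k) = -4
L(J) = -4 + 5*J (L(J) = 5*J - 4 = -4 + 5*J)
L(-3)*(-11 - 149) = (-4 + 5*(-3))*(-11 - 149) = (-4 - 15)*(-160) = -19*(-160) = 3040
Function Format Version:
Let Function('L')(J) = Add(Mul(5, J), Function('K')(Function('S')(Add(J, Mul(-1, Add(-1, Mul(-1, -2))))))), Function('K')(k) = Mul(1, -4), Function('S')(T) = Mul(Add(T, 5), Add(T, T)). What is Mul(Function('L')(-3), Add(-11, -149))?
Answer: 3040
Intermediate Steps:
Function('S')(T) = Mul(2, T, Add(5, T)) (Function('S')(T) = Mul(Add(5, T), Mul(2, T)) = Mul(2, T, Add(5, T)))
Function('K')(k) = -4
Function('L')(J) = Add(-4, Mul(5, J)) (Function('L')(J) = Add(Mul(5, J), -4) = Add(-4, Mul(5, J)))
Mul(Function('L')(-3), Add(-11, -149)) = Mul(Add(-4, Mul(5, -3)), Add(-11, -149)) = Mul(Add(-4, -15), -160) = Mul(-19, -160) = 3040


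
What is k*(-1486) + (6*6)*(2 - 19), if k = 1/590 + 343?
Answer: -150542193/295 ≈ -5.1031e+5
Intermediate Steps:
k = 202371/590 (k = 1/590 + 343 = 202371/590 ≈ 343.00)
k*(-1486) + (6*6)*(2 - 19) = (202371/590)*(-1486) + (6*6)*(2 - 19) = -150361653/295 + 36*(-17) = -150361653/295 - 612 = -150542193/295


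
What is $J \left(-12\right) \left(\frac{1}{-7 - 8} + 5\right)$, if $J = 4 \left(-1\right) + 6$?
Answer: $- \frac{592}{5} \approx -118.4$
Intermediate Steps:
$J = 2$ ($J = -4 + 6 = 2$)
$J \left(-12\right) \left(\frac{1}{-7 - 8} + 5\right) = 2 \left(-12\right) \left(\frac{1}{-7 - 8} + 5\right) = - 24 \left(\frac{1}{-15} + 5\right) = - 24 \left(- \frac{1}{15} + 5\right) = \left(-24\right) \frac{74}{15} = - \frac{592}{5}$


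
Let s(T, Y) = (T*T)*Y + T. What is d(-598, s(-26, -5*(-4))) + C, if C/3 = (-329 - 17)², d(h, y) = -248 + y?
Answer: 372394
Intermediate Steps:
s(T, Y) = T + Y*T² (s(T, Y) = T²*Y + T = Y*T² + T = T + Y*T²)
C = 359148 (C = 3*(-329 - 17)² = 3*(-346)² = 3*119716 = 359148)
d(-598, s(-26, -5*(-4))) + C = (-248 - 26*(1 - (-130)*(-4))) + 359148 = (-248 - 26*(1 - 26*20)) + 359148 = (-248 - 26*(1 - 520)) + 359148 = (-248 - 26*(-519)) + 359148 = (-248 + 13494) + 359148 = 13246 + 359148 = 372394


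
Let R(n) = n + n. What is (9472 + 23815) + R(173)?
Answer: 33633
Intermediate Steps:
R(n) = 2*n
(9472 + 23815) + R(173) = (9472 + 23815) + 2*173 = 33287 + 346 = 33633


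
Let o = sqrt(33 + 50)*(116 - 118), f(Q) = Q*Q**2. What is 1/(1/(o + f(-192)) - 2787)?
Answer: -139618941438648732/389117989809240089941 - 2*sqrt(83)/389117989809240089941 ≈ -0.00035881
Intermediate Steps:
f(Q) = Q**3
o = -2*sqrt(83) (o = sqrt(83)*(-2) = -2*sqrt(83) ≈ -18.221)
1/(1/(o + f(-192)) - 2787) = 1/(1/(-2*sqrt(83) + (-192)**3) - 2787) = 1/(1/(-2*sqrt(83) - 7077888) - 2787) = 1/(1/(-7077888 - 2*sqrt(83)) - 2787) = 1/(-2787 + 1/(-7077888 - 2*sqrt(83)))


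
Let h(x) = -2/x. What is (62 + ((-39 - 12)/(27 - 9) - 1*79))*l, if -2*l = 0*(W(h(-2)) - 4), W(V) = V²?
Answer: 0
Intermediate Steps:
l = 0 (l = -0*((-2/(-2))² - 4) = -0*((-2*(-½))² - 4) = -0*(1² - 4) = -0*(1 - 4) = -0*(-3) = -½*0 = 0)
(62 + ((-39 - 12)/(27 - 9) - 1*79))*l = (62 + ((-39 - 12)/(27 - 9) - 1*79))*0 = (62 + (-51/18 - 79))*0 = (62 + (-51*1/18 - 79))*0 = (62 + (-17/6 - 79))*0 = (62 - 491/6)*0 = -119/6*0 = 0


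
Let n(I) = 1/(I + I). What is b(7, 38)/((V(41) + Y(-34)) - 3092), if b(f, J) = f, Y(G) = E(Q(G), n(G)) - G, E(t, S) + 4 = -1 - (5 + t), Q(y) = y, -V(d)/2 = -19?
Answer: -1/428 ≈ -0.0023364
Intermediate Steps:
n(I) = 1/(2*I)
V(d) = 38 (V(d) = -2*(-19) = 38)
E(t, S) = -10 - t (E(t, S) = -4 + (-1 - (5 + t)) = -4 + (-1 + (-5 - t)) = -4 + (-6 - t) = -10 - t)
Y(G) = -10 - 2*G (Y(G) = (-10 - G) - G = -10 - 2*G)
b(7, 38)/((V(41) + Y(-34)) - 3092) = 7/((38 + (-10 - 2*(-34))) - 3092) = 7/((38 + (-10 + 68)) - 3092) = 7/((38 + 58) - 3092) = 7/(96 - 3092) = 7/(-2996) = 7*(-1/2996) = -1/428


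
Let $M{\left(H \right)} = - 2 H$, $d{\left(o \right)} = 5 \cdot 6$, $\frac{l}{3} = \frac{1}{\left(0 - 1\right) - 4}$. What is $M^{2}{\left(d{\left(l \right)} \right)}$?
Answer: $3600$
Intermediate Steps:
$l = - \frac{3}{5}$ ($l = \frac{3}{\left(0 - 1\right) - 4} = \frac{3}{-1 - 4} = \frac{3}{-5} = 3 \left(- \frac{1}{5}\right) = - \frac{3}{5} \approx -0.6$)
$d{\left(o \right)} = 30$
$M^{2}{\left(d{\left(l \right)} \right)} = \left(\left(-2\right) 30\right)^{2} = \left(-60\right)^{2} = 3600$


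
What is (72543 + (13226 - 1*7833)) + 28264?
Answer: 106200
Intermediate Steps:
(72543 + (13226 - 1*7833)) + 28264 = (72543 + (13226 - 7833)) + 28264 = (72543 + 5393) + 28264 = 77936 + 28264 = 106200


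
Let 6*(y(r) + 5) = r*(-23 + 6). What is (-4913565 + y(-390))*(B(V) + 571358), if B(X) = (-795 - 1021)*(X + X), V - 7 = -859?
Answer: -18008222271230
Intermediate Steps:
V = -852 (V = 7 - 859 = -852)
B(X) = -3632*X
y(r) = -5 - 17*r/6 (y(r) = -5 + (r*(-23 + 6))/6 = -5 + (r*(-17))/6 = -5 + (-17*r)/6 = -5 - 17*r/6)
(-4913565 + y(-390))*(B(V) + 571358) = (-4913565 + (-5 - 17/6*(-390)))*(-3632*(-852) + 571358) = (-4913565 + (-5 + 1105))*(3094464 + 571358) = (-4913565 + 1100)*3665822 = -4912465*3665822 = -18008222271230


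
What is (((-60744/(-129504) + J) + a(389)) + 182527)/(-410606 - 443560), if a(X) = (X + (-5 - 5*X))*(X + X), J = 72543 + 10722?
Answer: 5118999205/4609079736 ≈ 1.1106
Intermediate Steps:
J = 83265
a(X) = 2*X*(-5 - 4*X) (a(X) = (-5 - 4*X)*(2*X) = 2*X*(-5 - 4*X))
(((-60744/(-129504) + J) + a(389)) + 182527)/(-410606 - 443560) = (((-60744/(-129504) + 83265) - 2*389*(5 + 4*389)) + 182527)/(-410606 - 443560) = (((-60744*(-1/129504) + 83265) - 2*389*(5 + 1556)) + 182527)/(-854166) = (((2531/5396 + 83265) - 2*389*1561) + 182527)*(-1/854166) = ((449300471/5396 - 1214458) + 182527)*(-1/854166) = (-6103914897/5396 + 182527)*(-1/854166) = -5118999205/5396*(-1/854166) = 5118999205/4609079736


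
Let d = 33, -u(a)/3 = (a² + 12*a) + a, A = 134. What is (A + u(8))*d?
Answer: -12210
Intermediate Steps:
u(a) = -39*a - 3*a² (u(a) = -3*((a² + 12*a) + a) = -3*(a² + 13*a) = -39*a - 3*a²)
(A + u(8))*d = (134 - 3*8*(13 + 8))*33 = (134 - 3*8*21)*33 = (134 - 504)*33 = -370*33 = -12210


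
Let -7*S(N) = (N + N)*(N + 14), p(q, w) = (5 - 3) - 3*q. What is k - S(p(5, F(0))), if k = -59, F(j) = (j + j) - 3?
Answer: -439/7 ≈ -62.714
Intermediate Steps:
F(j) = -3 + 2*j (F(j) = 2*j - 3 = -3 + 2*j)
p(q, w) = 2 - 3*q
S(N) = -2*N*(14 + N)/7 (S(N) = -(N + N)*(N + 14)/7 = -2*N*(14 + N)/7)
k - S(p(5, F(0))) = -59 - (-2)*(2 - 3*5)*(14 + (2 - 3*5))/7 = -59 - (-2)*(2 - 15)*(14 + (2 - 15))/7 = -59 - (-2)*(-13)*(14 - 13)/7 = -59 - (-2)*(-13)/7 = -59 - 1*26/7 = -59 - 26/7 = -439/7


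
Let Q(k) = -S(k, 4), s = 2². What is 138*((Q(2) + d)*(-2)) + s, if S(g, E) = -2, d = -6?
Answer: 1108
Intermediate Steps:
s = 4
Q(k) = 2 (Q(k) = -1*(-2) = 2)
138*((Q(2) + d)*(-2)) + s = 138*((2 - 6)*(-2)) + 4 = 138*(-4*(-2)) + 4 = 138*8 + 4 = 1104 + 4 = 1108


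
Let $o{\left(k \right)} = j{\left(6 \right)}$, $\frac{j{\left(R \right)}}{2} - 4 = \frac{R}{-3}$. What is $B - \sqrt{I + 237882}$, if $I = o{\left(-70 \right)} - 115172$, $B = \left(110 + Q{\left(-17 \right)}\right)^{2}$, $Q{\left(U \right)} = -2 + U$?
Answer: $8281 - \sqrt{122714} \approx 7930.7$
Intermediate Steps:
$j{\left(R \right)} = 8 - \frac{2 R}{3}$ ($j{\left(R \right)} = 8 + 2 \frac{R}{-3} = 8 + 2 R \left(- \frac{1}{3}\right) = 8 + 2 \left(- \frac{R}{3}\right) = 8 - \frac{2 R}{3}$)
$o{\left(k \right)} = 4$ ($o{\left(k \right)} = 8 - 4 = 4$)
$B = 8281$ ($B = \left(110 - 19\right)^{2} = 91^{2} = 8281$)
$I = -115168$ ($I = 4 - 115172 = -115168$)
$B - \sqrt{I + 237882} = 8281 - \sqrt{-115168 + 237882} = 8281 - \sqrt{122714}$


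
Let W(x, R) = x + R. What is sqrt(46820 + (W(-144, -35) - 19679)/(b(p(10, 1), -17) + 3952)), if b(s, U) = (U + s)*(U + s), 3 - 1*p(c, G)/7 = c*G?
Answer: sqrt(807871378054)/4154 ≈ 216.37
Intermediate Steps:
W(x, R) = R + x
p(c, G) = 21 - 7*G*c (p(c, G) = 21 - 7*c*G = 21 - 7*G*c)
b(s, U) = (U + s)**2
sqrt(46820 + (W(-144, -35) - 19679)/(b(p(10, 1), -17) + 3952)) = sqrt(46820 + ((-35 - 144) - 19679)/((-17 + (21 - 7*1*10))**2 + 3952)) = sqrt(46820 + (-179 - 19679)/((-17 + (21 - 70))**2 + 3952)) = sqrt(46820 - 19858/((-17 - 49)**2 + 3952)) = sqrt(46820 - 19858/((-66)**2 + 3952)) = sqrt(46820 - 19858/(4356 + 3952)) = sqrt(46820 - 19858/8308) = sqrt(46820 - 19858*1/8308) = sqrt(46820 - 9929/4154) = sqrt(194480351/4154) = sqrt(807871378054)/4154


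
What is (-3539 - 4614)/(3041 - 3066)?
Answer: 8153/25 ≈ 326.12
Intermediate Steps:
(-3539 - 4614)/(3041 - 3066) = -8153/(-25) = -8153*(-1/25) = 8153/25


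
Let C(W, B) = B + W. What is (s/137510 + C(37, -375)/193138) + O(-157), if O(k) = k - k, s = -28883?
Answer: -2812441617/13279203190 ≈ -0.21179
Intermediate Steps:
O(k) = 0
(s/137510 + C(37, -375)/193138) + O(-157) = (-28883/137510 + (-375 + 37)/193138) + 0 = (-28883*1/137510 - 338*1/193138) + 0 = (-28883/137510 - 169/96569) + 0 = -2812441617/13279203190 + 0 = -2812441617/13279203190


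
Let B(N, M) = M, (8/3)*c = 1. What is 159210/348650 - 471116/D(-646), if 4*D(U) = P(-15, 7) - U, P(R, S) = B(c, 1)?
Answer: -65691536473/22557655 ≈ -2912.2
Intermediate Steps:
c = 3/8 (c = (3/8)*1 = 3/8 ≈ 0.37500)
P(R, S) = 1
D(U) = 1/4 - U/4 (D(U) = (1 - U)/4 = 1/4 - U/4)
159210/348650 - 471116/D(-646) = 159210/348650 - 471116/(1/4 - 1/4*(-646)) = 159210*(1/348650) - 471116/(1/4 + 323/2) = 15921/34865 - 471116/647/4 = 15921/34865 - 471116*4/647 = 15921/34865 - 1884464/647 = -65691536473/22557655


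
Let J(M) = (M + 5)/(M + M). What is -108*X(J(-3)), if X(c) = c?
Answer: 36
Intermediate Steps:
J(M) = (5 + M)/(2*M) (J(M) = (5 + M)/((2*M)) = (5 + M)*(1/(2*M)) = (5 + M)/(2*M))
-108*X(J(-3)) = -54*(5 - 3)/(-3) = -54*(-1)*2/3 = -108*(-⅓) = 36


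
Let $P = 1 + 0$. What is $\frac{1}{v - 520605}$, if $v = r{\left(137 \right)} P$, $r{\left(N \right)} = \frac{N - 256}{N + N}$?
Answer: $- \frac{274}{142645889} \approx -1.9208 \cdot 10^{-6}$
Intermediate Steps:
$r{\left(N \right)} = \frac{-256 + N}{2 N}$
$P = 1$
$v = - \frac{119}{274}$ ($v = \frac{-256 + 137}{2 \cdot 137} \cdot 1 = \frac{1}{2} \cdot \frac{1}{137} \left(-119\right) 1 = \left(- \frac{119}{274}\right) 1 = - \frac{119}{274} \approx -0.43431$)
$\frac{1}{v - 520605} = \frac{1}{- \frac{119}{274} - 520605} = \frac{1}{- \frac{142645889}{274}} = - \frac{274}{142645889}$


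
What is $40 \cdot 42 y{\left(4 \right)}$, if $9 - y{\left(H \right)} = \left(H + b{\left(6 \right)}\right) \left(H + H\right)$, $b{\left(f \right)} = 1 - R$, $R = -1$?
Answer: $-65520$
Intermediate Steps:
$b{\left(f \right)} = 2$ ($b{\left(f \right)} = 1 - -1 = 1 + 1 = 2$)
$y{\left(H \right)} = 9 - 2 H \left(2 + H\right)$ ($y{\left(H \right)} = 9 - \left(H + 2\right) \left(H + H\right) = 9 - \left(2 + H\right) 2 H = 9 - 2 H \left(2 + H\right)$)
$40 \cdot 42 y{\left(4 \right)} = 40 \cdot 42 \left(9 - 16 - 2 \cdot 4^{2}\right) = 1680 \left(9 - 16 - 32\right) = 1680 \left(-39\right) = -65520$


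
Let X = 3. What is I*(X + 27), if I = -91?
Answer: -2730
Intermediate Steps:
I*(X + 27) = -91*(3 + 27) = -91*30 = -2730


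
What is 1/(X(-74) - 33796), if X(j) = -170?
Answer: -1/33966 ≈ -2.9441e-5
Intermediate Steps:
1/(X(-74) - 33796) = 1/(-170 - 33796) = 1/(-33966) = -1/33966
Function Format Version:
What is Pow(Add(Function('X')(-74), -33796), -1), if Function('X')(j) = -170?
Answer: Rational(-1, 33966) ≈ -2.9441e-5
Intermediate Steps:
Pow(Add(Function('X')(-74), -33796), -1) = Pow(Add(-170, -33796), -1) = Pow(-33966, -1) = Rational(-1, 33966)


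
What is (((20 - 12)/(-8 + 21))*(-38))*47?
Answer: -14288/13 ≈ -1099.1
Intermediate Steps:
(((20 - 12)/(-8 + 21))*(-38))*47 = ((8/13)*(-38))*47 = -304/13*47 = -14288/13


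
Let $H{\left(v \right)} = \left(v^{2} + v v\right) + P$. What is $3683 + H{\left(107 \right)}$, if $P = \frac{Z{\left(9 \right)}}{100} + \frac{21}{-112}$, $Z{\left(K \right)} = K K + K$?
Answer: $\frac{2126537}{80} \approx 26582.0$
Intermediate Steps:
$Z{\left(K \right)} = K + K^{2}$ ($Z{\left(K \right)} = K^{2} + K = K + K^{2}$)
$P = \frac{57}{80}$ ($P = \frac{9 \left(1 + 9\right)}{100} + \frac{21}{-112} = 9 \cdot 10 \cdot \frac{1}{100} + 21 \left(- \frac{1}{112}\right) = 90 \cdot \frac{1}{100} - \frac{3}{16} = \frac{9}{10} - \frac{3}{16} = \frac{57}{80} \approx 0.7125$)
$H{\left(v \right)} = \frac{57}{80} + 2 v^{2}$ ($H{\left(v \right)} = \left(v^{2} + v v\right) + \frac{57}{80} = \left(v^{2} + v^{2}\right) + \frac{57}{80} = 2 v^{2} + \frac{57}{80} = \frac{57}{80} + 2 v^{2}$)
$3683 + H{\left(107 \right)} = 3683 + \left(\frac{57}{80} + 2 \cdot 107^{2}\right) = 3683 + \left(\frac{57}{80} + 2 \cdot 11449\right) = 3683 + \left(\frac{57}{80} + 22898\right) = 3683 + \frac{1831897}{80} = \frac{2126537}{80}$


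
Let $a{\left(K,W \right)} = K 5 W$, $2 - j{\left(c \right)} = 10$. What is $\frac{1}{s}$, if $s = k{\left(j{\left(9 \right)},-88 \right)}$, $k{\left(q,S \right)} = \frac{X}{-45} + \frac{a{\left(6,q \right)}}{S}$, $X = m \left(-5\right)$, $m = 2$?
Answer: $\frac{99}{292} \approx 0.33904$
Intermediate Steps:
$j{\left(c \right)} = -8$ ($j{\left(c \right)} = 2 - 10 = -8$)
$a{\left(K,W \right)} = 5 K W$
$X = -10$ ($X = 2 \left(-5\right) = -10$)
$k{\left(q,S \right)} = \frac{2}{9} + \frac{30 q}{S}$ ($k{\left(q,S \right)} = - \frac{10}{-45} + \frac{5 \cdot 6 q}{S} = \left(-10\right) \left(- \frac{1}{45}\right) + \frac{30 q}{S} = \frac{2}{9} + \frac{30 q}{S}$)
$s = \frac{292}{99}$ ($s = \frac{2}{9} + 30 \left(-8\right) \frac{1}{-88} = \frac{2}{9} + 30 \left(-8\right) \left(- \frac{1}{88}\right) = \frac{2}{9} + \frac{30}{11} = \frac{292}{99} \approx 2.9495$)
$\frac{1}{s} = \frac{1}{\frac{292}{99}} = \frac{99}{292}$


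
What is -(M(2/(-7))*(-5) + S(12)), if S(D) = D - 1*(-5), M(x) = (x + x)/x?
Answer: -7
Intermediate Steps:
M(x) = 2 (M(x) = (2*x)/x = 2)
S(D) = 5 + D (S(D) = D + 5 = 5 + D)
-(M(2/(-7))*(-5) + S(12)) = -(2*(-5) + (5 + 12)) = -(-10 + 17) = -1*7 = -7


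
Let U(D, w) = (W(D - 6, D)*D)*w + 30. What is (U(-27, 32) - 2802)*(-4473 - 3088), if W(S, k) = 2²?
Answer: 47089908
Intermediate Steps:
W(S, k) = 4
U(D, w) = 30 + 4*D*w (U(D, w) = (4*D)*w + 30 = 4*D*w + 30 = 30 + 4*D*w)
(U(-27, 32) - 2802)*(-4473 - 3088) = ((30 + 4*(-27)*32) - 2802)*(-4473 - 3088) = ((30 - 3456) - 2802)*(-7561) = (-3426 - 2802)*(-7561) = -6228*(-7561) = 47089908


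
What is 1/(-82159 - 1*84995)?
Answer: -1/167154 ≈ -5.9825e-6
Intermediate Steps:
1/(-82159 - 1*84995) = 1/(-82159 - 84995) = 1/(-167154) = -1/167154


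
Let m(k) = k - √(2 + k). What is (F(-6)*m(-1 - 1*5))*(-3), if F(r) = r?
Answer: -108 - 36*I ≈ -108.0 - 36.0*I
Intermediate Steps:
(F(-6)*m(-1 - 1*5))*(-3) = -6*((-1 - 1*5) - √(2 + (-1 - 1*5)))*(-3) = -6*((-1 - 5) - √(2 + (-1 - 5)))*(-3) = -6*(-6 - √(2 - 6))*(-3) = -6*(-6 - √(-4))*(-3) = -6*(-6 - 2*I)*(-3) = (36 + 12*I)*(-3) = -108 - 36*I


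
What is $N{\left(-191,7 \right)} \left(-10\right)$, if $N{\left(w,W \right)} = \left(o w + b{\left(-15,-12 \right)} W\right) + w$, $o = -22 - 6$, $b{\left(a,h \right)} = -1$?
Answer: $-51500$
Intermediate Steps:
$o = -28$
$N{\left(w,W \right)} = - W - 27 w$ ($N{\left(w,W \right)} = \left(- 28 w - W\right) + w = \left(- W - 28 w\right) + w = - W - 27 w$)
$N{\left(-191,7 \right)} \left(-10\right) = \left(\left(-1\right) 7 - -5157\right) \left(-10\right) = \left(-7 + 5157\right) \left(-10\right) = 5150 \left(-10\right) = -51500$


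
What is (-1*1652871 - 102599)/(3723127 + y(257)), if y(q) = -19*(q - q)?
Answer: -1755470/3723127 ≈ -0.47150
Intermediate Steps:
y(q) = 0 (y(q) = -19*0 = 0)
(-1*1652871 - 102599)/(3723127 + y(257)) = (-1*1652871 - 102599)/(3723127 + 0) = (-1652871 - 102599)/3723127 = -1755470*1/3723127 = -1755470/3723127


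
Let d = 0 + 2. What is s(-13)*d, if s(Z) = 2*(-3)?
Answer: -12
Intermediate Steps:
s(Z) = -6
d = 2
s(-13)*d = -6*2 = -12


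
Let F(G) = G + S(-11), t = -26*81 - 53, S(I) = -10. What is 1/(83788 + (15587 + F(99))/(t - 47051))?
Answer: 24605/2061595902 ≈ 1.1935e-5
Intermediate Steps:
t = -2159 (t = -2106 - 53 = -2159)
F(G) = -10 + G (F(G) = G - 10 = -10 + G)
1/(83788 + (15587 + F(99))/(t - 47051)) = 1/(83788 + (15587 + (-10 + 99))/(-2159 - 47051)) = 1/(83788 + (15587 + 89)/(-49210)) = 1/(83788 + 15676*(-1/49210)) = 1/(83788 - 7838/24605) = 1/(2061595902/24605) = 24605/2061595902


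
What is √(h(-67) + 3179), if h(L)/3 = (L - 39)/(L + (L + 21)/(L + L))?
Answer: 4*√992200055/2233 ≈ 56.425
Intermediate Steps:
h(L) = 3*(-39 + L)/(L + (21 + L)/(2*L)) (h(L) = 3*((L - 39)/(L + (L + 21)/(L + L))) = 3*((-39 + L)/(L + (21 + L)/((2*L)))) = 3*((-39 + L)/(L + (21 + L)*(1/(2*L)))) = 3*((-39 + L)/(L + (21 + L)/(2*L))) = 3*(-39 + L)/(L + (21 + L)/(2*L)))
√(h(-67) + 3179) = √(6*(-67)*(-39 - 67)/(21 - 67 + 2*(-67)²) + 3179) = √(6*(-67)*(-106)/(21 - 67 + 2*4489) + 3179) = √(6*(-67)*(-106)/(21 - 67 + 8978) + 3179) = √(6*(-67)*(-106)/8932 + 3179) = √(6*(-67)*(1/8932)*(-106) + 3179) = √(10653/2233 + 3179) = √(7109360/2233) = 4*√992200055/2233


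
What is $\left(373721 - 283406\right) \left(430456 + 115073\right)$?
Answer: $49269451635$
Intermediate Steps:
$\left(373721 - 283406\right) \left(430456 + 115073\right) = 90315 \cdot 545529 = 49269451635$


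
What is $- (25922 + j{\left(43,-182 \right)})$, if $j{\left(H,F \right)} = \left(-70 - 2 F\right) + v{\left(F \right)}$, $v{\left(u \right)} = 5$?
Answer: $-26221$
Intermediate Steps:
$j{\left(H,F \right)} = -65 - 2 F$ ($j{\left(H,F \right)} = \left(-70 - 2 F\right) + 5 = -65 - 2 F$)
$- (25922 + j{\left(43,-182 \right)}) = - (25922 - -299) = - (25922 + \left(-65 + 364\right)) = - (25922 + 299) = \left(-1\right) 26221 = -26221$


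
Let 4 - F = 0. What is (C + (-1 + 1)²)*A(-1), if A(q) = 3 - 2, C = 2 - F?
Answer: -2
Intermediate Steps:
F = 4 (F = 4 - 1*0 = 4 + 0 = 4)
C = -2 (C = 2 - 1*4 = 2 - 4 = -2)
A(q) = 1
(C + (-1 + 1)²)*A(-1) = (-2 + (-1 + 1)²)*1 = (-2 + 0²)*1 = (-2 + 0)*1 = -2*1 = -2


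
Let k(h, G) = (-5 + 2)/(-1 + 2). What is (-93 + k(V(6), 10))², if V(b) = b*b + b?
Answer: 9216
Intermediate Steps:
V(b) = b + b² (V(b) = b² + b = b + b²)
k(h, G) = -3 (k(h, G) = -3/1 = -3*1 = -3)
(-93 + k(V(6), 10))² = (-93 - 3)² = (-96)² = 9216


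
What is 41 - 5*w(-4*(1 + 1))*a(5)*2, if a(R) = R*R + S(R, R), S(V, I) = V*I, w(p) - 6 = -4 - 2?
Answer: 41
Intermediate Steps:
w(p) = 0 (w(p) = 6 + (-4 - 2) = 6 - 6 = 0)
S(V, I) = I*V
a(R) = 2*R**2 (a(R) = R*R + R*R = R**2 + R**2 = 2*R**2)
41 - 5*w(-4*(1 + 1))*a(5)*2 = 41 - 0*2*5**2*2 = 41 - 0*2*25*2 = 41 - 0*50*2 = 41 - 5*0*2 = 41 + 0*2 = 41 + 0 = 41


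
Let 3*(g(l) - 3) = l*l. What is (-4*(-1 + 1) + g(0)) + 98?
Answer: 101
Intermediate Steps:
g(l) = 3 + l²/3 (g(l) = 3 + (l*l)/3 = 3 + l²/3)
(-4*(-1 + 1) + g(0)) + 98 = (-4*(-1 + 1) + (3 + (⅓)*0²)) + 98 = (-4*0 + (3 + (⅓)*0)) + 98 = (0 + (3 + 0)) + 98 = (0 + 3) + 98 = 3 + 98 = 101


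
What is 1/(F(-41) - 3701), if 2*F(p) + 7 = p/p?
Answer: -1/3704 ≈ -0.00026998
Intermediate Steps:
F(p) = -3 (F(p) = -7/2 + (p/p)/2 = -7/2 + (1/2)*1 = -7/2 + 1/2 = -3)
1/(F(-41) - 3701) = 1/(-3 - 3701) = 1/(-3704) = -1/3704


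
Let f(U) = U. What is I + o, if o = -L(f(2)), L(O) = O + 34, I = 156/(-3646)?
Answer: -65706/1823 ≈ -36.043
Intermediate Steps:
I = -78/1823 (I = 156*(-1/3646) = -78/1823 ≈ -0.042787)
L(O) = 34 + O
o = -36 (o = -(34 + 2) = -1*36 = -36)
I + o = -78/1823 - 36 = -65706/1823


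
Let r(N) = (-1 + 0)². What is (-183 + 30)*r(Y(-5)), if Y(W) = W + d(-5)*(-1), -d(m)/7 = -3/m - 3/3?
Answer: -153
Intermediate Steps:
d(m) = 7 + 21/m (d(m) = -7*(-3/m - 3/3) = -7*(-3/m - 3*⅓) = -7*(-3/m - 1) = -7*(-1 - 3/m) = 7 + 21/m)
Y(W) = -14/5 + W (Y(W) = W + (7 + 21/(-5))*(-1) = W + (7 + 21*(-⅕))*(-1) = W + (7 - 21/5)*(-1) = W + (14/5)*(-1) = W - 14/5 = -14/5 + W)
r(N) = 1 (r(N) = (-1)² = 1)
(-183 + 30)*r(Y(-5)) = (-183 + 30)*1 = -153*1 = -153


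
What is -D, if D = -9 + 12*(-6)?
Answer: 81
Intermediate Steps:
D = -81 (D = -9 - 72 = -81)
-D = -1*(-81) = 81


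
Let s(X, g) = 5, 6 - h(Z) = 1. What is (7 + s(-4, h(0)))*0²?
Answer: 0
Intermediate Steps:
h(Z) = 5 (h(Z) = 6 - 1*1 = 6 - 1 = 5)
(7 + s(-4, h(0)))*0² = (7 + 5)*0² = 12*0 = 0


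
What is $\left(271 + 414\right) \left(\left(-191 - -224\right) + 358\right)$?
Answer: $267835$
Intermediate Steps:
$\left(271 + 414\right) \left(\left(-191 - -224\right) + 358\right) = 685 \left(\left(-191 + 224\right) + 358\right) = 685 \left(33 + 358\right) = 685 \cdot 391 = 267835$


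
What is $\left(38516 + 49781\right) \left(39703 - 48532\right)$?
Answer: $-779574213$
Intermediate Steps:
$\left(38516 + 49781\right) \left(39703 - 48532\right) = 88297 \left(-8829\right) = -779574213$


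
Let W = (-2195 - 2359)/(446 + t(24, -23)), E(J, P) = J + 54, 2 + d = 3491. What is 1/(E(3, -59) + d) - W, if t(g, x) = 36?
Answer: 8074483/854586 ≈ 9.4484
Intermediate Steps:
d = 3489 (d = -2 + 3491 = 3489)
E(J, P) = 54 + J
W = -2277/241 (W = (-2195 - 2359)/(446 + 36) = -4554/482 = -4554*1/482 = -2277/241 ≈ -9.4481)
1/(E(3, -59) + d) - W = 1/((54 + 3) + 3489) - 1*(-2277/241) = 1/(57 + 3489) + 2277/241 = 1/3546 + 2277/241 = 8074483/854586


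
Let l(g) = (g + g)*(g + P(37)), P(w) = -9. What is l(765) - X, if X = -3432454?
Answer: 4589134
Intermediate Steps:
l(g) = 2*g*(-9 + g) (l(g) = (g + g)*(g - 9) = (2*g)*(-9 + g) = 2*g*(-9 + g))
l(765) - X = 2*765*(-9 + 765) - 1*(-3432454) = 2*765*756 + 3432454 = 1156680 + 3432454 = 4589134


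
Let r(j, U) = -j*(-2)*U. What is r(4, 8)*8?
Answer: 512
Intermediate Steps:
r(j, U) = 2*U*j (r(j, U) = -(-2*j)*U = -(-2)*U*j = 2*U*j)
r(4, 8)*8 = (2*8*4)*8 = 64*8 = 512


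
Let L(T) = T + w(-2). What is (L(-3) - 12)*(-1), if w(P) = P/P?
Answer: 14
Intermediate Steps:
w(P) = 1
L(T) = 1 + T (L(T) = T + 1 = 1 + T)
(L(-3) - 12)*(-1) = ((1 - 3) - 12)*(-1) = (-2 - 12)*(-1) = -14*(-1) = 14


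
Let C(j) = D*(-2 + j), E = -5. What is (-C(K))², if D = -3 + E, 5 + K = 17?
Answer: 6400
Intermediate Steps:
K = 12 (K = -5 + 17 = 12)
D = -8 (D = -3 - 5 = -8)
C(j) = 16 - 8*j (C(j) = -8*(-2 + j) = 16 - 8*j)
(-C(K))² = (-(16 - 8*12))² = (-(16 - 96))² = (-1*(-80))² = 80² = 6400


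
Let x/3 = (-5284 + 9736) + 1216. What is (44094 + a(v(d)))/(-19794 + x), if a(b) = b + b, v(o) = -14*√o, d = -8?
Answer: -7349/465 + 28*I*√2/1395 ≈ -15.804 + 0.028386*I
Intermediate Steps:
x = 17004 (x = 3*((-5284 + 9736) + 1216) = 3*(4452 + 1216) = 3*5668 = 17004)
a(b) = 2*b
(44094 + a(v(d)))/(-19794 + x) = (44094 + 2*(-28*I*√2))/(-19794 + 17004) = (44094 + 2*(-28*I*√2))/(-2790) = (44094 + 2*(-28*I*√2))*(-1/2790) = (44094 - 56*I*√2)*(-1/2790) = -7349/465 + 28*I*√2/1395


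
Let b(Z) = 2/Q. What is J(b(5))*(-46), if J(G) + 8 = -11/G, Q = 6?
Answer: 1886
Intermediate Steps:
b(Z) = ⅓ (b(Z) = 2/6 = 2*(⅙) = ⅓)
J(G) = -8 - 11/G
J(b(5))*(-46) = (-8 - 11/⅓)*(-46) = (-8 - 11*3)*(-46) = (-8 - 33)*(-46) = -41*(-46) = 1886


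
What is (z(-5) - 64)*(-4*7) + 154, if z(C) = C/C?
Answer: 1918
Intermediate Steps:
z(C) = 1
(z(-5) - 64)*(-4*7) + 154 = (1 - 64)*(-4*7) + 154 = -63*(-28) + 154 = 1764 + 154 = 1918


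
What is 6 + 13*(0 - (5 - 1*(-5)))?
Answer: -124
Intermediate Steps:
6 + 13*(0 - (5 - 1*(-5))) = 6 + 13*(0 - (5 + 5)) = 6 + 13*(0 - 1*10) = 6 + 13*(0 - 10) = 6 + 13*(-10) = 6 - 130 = -124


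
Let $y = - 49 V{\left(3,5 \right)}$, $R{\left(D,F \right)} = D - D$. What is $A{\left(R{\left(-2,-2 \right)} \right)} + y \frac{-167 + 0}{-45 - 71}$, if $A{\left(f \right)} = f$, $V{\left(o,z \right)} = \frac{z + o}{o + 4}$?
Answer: $- \frac{2338}{29} \approx -80.621$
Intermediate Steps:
$V{\left(o,z \right)} = \frac{o + z}{4 + o}$
$R{\left(D,F \right)} = 0$
$y = -56$ ($y = - 49 \frac{3 + 5}{4 + 3} = - 49 \cdot \frac{1}{7} \cdot 8 = \left(-49\right) \frac{8}{7} = -56$)
$A{\left(R{\left(-2,-2 \right)} \right)} + y \frac{-167 + 0}{-45 - 71} = 0 - 56 \frac{-167 + 0}{-45 - 71} = 0 - 56 \left(- \frac{167}{-116}\right) = 0 - 56 \left(\left(-167\right) \left(- \frac{1}{116}\right)\right) = 0 - \frac{2338}{29} = - \frac{2338}{29}$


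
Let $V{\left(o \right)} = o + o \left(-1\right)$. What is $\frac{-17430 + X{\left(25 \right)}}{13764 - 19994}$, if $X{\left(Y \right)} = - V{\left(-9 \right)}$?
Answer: $\frac{249}{89} \approx 2.7978$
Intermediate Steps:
$V{\left(o \right)} = 0$ ($V{\left(o \right)} = o - o = 0$)
$X{\left(Y \right)} = 0$ ($X{\left(Y \right)} = \left(-1\right) 0 = 0$)
$\frac{-17430 + X{\left(25 \right)}}{13764 - 19994} = \frac{-17430 + 0}{13764 - 19994} = - \frac{17430}{-6230} = \left(-17430\right) \left(- \frac{1}{6230}\right) = \frac{249}{89}$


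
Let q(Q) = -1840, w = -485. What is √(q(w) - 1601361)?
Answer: 19*I*√4441 ≈ 1266.2*I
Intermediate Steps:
√(q(w) - 1601361) = √(-1840 - 1601361) = √(-1603201) = 19*I*√4441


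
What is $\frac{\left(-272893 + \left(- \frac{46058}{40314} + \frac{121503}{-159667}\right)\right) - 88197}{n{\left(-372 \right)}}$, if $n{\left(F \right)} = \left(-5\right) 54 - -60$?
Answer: $\frac{581070484680512}{337932810495} \approx 1719.5$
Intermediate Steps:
$n{\left(F \right)} = -210$ ($n{\left(F \right)} = -270 + 60 = -210$)
$\frac{\left(-272893 + \left(- \frac{46058}{40314} + \frac{121503}{-159667}\right)\right) - 88197}{n{\left(-372 \right)}} = \frac{\left(-272893 + \left(- \frac{46058}{40314} + \frac{121503}{-159667}\right)\right) - 88197}{-210} = \left(\left(-272893 + \left(\left(-46058\right) \frac{1}{40314} + 121503 \left(- \frac{1}{159667}\right)\right)\right) - 88197\right) \left(- \frac{1}{210}\right) = \left(\left(-272893 - \frac{6126107314}{3218407719}\right) - 88197\right) \left(- \frac{1}{210}\right) = \left(- \frac{878287063768381}{3218407719} - 88197\right) \left(- \frac{1}{210}\right) = \left(- \frac{1162140969361024}{3218407719}\right) \left(- \frac{1}{210}\right) = \frac{581070484680512}{337932810495}$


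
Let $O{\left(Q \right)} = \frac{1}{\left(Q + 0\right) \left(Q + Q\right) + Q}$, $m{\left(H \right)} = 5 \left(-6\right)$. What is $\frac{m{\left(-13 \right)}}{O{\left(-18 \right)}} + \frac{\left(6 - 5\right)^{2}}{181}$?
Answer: $- \frac{3420899}{181} \approx -18900.0$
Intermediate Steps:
$m{\left(H \right)} = -30$
$O{\left(Q \right)} = \frac{1}{Q + 2 Q^{2}}$ ($O{\left(Q \right)} = \frac{1}{Q 2 Q + Q} = \frac{1}{2 Q^{2} + Q} = \frac{1}{Q + 2 Q^{2}}$)
$\frac{m{\left(-13 \right)}}{O{\left(-18 \right)}} + \frac{\left(6 - 5\right)^{2}}{181} = - \frac{30}{\frac{1}{-18} \frac{1}{1 + 2 \left(-18\right)}} + \frac{\left(6 - 5\right)^{2}}{181} = - \frac{30}{\left(- \frac{1}{18}\right) \frac{1}{1 - 36}} + 1^{2} \cdot \frac{1}{181} = - \frac{30}{\left(- \frac{1}{18}\right) \frac{1}{-35}} + 1 \cdot \frac{1}{181} = - \frac{30}{\left(- \frac{1}{18}\right) \left(- \frac{1}{35}\right)} + \frac{1}{181} = - 30 \frac{1}{\frac{1}{630}} + \frac{1}{181} = \left(-30\right) 630 + \frac{1}{181} = -18900 + \frac{1}{181} = - \frac{3420899}{181}$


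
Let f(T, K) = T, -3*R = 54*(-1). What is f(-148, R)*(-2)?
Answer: 296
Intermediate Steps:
R = 18 (R = -18*(-1) = -1/3*(-54) = 18)
f(-148, R)*(-2) = -148*(-2) = 296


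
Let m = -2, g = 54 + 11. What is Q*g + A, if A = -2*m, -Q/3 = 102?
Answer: -19886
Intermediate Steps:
Q = -306 (Q = -3*102 = -306)
g = 65
A = 4 (A = -2*(-2) = 4)
Q*g + A = -306*65 + 4 = -19890 + 4 = -19886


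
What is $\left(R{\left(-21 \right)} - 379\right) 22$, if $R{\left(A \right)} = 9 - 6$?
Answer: $-8272$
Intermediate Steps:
$R{\left(A \right)} = 3$ ($R{\left(A \right)} = 9 - 6 = 3$)
$\left(R{\left(-21 \right)} - 379\right) 22 = \left(3 - 379\right) 22 = \left(-376\right) 22 = -8272$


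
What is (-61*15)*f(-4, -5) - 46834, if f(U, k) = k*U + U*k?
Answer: -83434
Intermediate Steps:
f(U, k) = 2*U*k (f(U, k) = U*k + U*k = 2*U*k)
(-61*15)*f(-4, -5) - 46834 = (-61*15)*(2*(-4)*(-5)) - 46834 = -915*40 - 46834 = -36600 - 46834 = -83434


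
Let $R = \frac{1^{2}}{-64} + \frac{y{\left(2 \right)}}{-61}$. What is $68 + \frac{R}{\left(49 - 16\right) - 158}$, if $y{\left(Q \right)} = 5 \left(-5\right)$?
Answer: $\frac{33182461}{488000} \approx 67.997$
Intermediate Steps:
$y{\left(Q \right)} = -25$
$R = \frac{1539}{3904}$ ($R = \frac{1^{2}}{-64} - \frac{25}{-61} = 1 \left(- \frac{1}{64}\right) - - \frac{25}{61} = - \frac{1}{64} + \frac{25}{61} = \frac{1539}{3904} \approx 0.39421$)
$68 + \frac{R}{\left(49 - 16\right) - 158} = 68 + \frac{1539}{3904 \left(\left(49 - 16\right) - 158\right)} = 68 + \frac{1539}{3904 \left(33 - 158\right)} = 68 + \frac{1539}{3904 \left(-125\right)} = 68 + \frac{1539}{3904} \left(- \frac{1}{125}\right) = 68 - \frac{1539}{488000} = \frac{33182461}{488000}$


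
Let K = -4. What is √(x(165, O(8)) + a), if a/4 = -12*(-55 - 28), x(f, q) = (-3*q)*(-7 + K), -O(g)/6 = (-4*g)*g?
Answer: 4*√3417 ≈ 233.82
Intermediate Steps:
O(g) = 24*g² (O(g) = -6*(-4*g)*g = -(-24)*g² = 24*g²)
x(f, q) = 33*q (x(f, q) = (-3*q)*(-7 - 4) = -3*q*(-11) = 33*q)
a = 3984 (a = 4*(-12*(-55 - 28)) = 4*(-12*(-83)) = 4*996 = 3984)
√(x(165, O(8)) + a) = √(33*(24*8²) + 3984) = √(33*(24*64) + 3984) = √(33*1536 + 3984) = √(50688 + 3984) = √54672 = 4*√3417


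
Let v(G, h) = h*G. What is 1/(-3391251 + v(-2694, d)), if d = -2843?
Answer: 1/4267791 ≈ 2.3431e-7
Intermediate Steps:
v(G, h) = G*h
1/(-3391251 + v(-2694, d)) = 1/(-3391251 - 2694*(-2843)) = 1/(-3391251 + 7659042) = 1/4267791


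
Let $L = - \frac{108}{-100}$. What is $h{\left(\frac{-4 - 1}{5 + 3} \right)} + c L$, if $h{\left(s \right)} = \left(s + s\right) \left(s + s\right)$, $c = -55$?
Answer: $- \frac{4627}{80} \approx -57.838$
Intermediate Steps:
$h{\left(s \right)} = 4 s^{2}$ ($h{\left(s \right)} = 2 s 2 s = 4 s^{2}$)
$L = \frac{27}{25}$ ($L = \left(-108\right) \left(- \frac{1}{100}\right) = \frac{27}{25} \approx 1.08$)
$h{\left(\frac{-4 - 1}{5 + 3} \right)} + c L = 4 \left(\frac{-4 - 1}{5 + 3}\right)^{2} - \frac{297}{5} = 4 \left(\frac{1}{8} \left(-5\right)\right)^{2} - \frac{297}{5} = 4 \left(- \frac{5}{8}\right)^{2} - \frac{297}{5} = 4 \cdot \frac{25}{64} - \frac{297}{5} = \frac{25}{16} - \frac{297}{5} = - \frac{4627}{80}$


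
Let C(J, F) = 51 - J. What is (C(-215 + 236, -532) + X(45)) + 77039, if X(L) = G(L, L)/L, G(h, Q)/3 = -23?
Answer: 1156012/15 ≈ 77068.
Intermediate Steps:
G(h, Q) = -69 (G(h, Q) = 3*(-23) = -69)
X(L) = -69/L
(C(-215 + 236, -532) + X(45)) + 77039 = ((51 - (-215 + 236)) - 69/45) + 77039 = ((51 - 1*21) - 69*1/45) + 77039 = ((51 - 21) - 23/15) + 77039 = (30 - 23/15) + 77039 = 427/15 + 77039 = 1156012/15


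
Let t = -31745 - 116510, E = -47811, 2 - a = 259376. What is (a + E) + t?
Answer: -455440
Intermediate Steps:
a = -259374 (a = 2 - 1*259376 = 2 - 259376 = -259374)
t = -148255
(a + E) + t = (-259374 - 47811) - 148255 = -307185 - 148255 = -455440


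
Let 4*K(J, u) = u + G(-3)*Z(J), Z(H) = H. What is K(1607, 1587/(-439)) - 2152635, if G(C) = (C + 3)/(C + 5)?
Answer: -3780028647/1756 ≈ -2.1526e+6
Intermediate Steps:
G(C) = (3 + C)/(5 + C)
K(J, u) = u/4 (K(J, u) = (u + ((3 - 3)/(5 - 3))*J)/4 = (u + (0/2)*J)/4 = (u + ((1/2)*0)*J)/4 = (u + 0*J)/4 = (u + 0)/4 = u/4)
K(1607, 1587/(-439)) - 2152635 = (1587/(-439))/4 - 2152635 = (1587*(-1/439))/4 - 2152635 = (1/4)*(-1587/439) - 2152635 = -1587/1756 - 2152635 = -3780028647/1756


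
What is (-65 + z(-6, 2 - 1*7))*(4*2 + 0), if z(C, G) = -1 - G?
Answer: -488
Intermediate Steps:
(-65 + z(-6, 2 - 1*7))*(4*2 + 0) = (-65 + (-1 - (2 - 1*7)))*(4*2 + 0) = (-65 + (-1 - (2 - 7)))*(8 + 0) = (-65 + (-1 - 1*(-5)))*8 = (-65 + (-1 + 5))*8 = (-65 + 4)*8 = -61*8 = -488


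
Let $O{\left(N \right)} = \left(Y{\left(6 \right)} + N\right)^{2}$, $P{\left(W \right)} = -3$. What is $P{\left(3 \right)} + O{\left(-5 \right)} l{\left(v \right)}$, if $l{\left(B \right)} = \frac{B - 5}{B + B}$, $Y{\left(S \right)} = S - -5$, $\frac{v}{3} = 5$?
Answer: $9$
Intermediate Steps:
$v = 15$ ($v = 3 \cdot 5 = 15$)
$Y{\left(S \right)} = 5 + S$ ($Y{\left(S \right)} = S + 5 = 5 + S$)
$l{\left(B \right)} = \frac{-5 + B}{2 B}$
$O{\left(N \right)} = \left(11 + N\right)^{2}$ ($O{\left(N \right)} = \left(\left(5 + 6\right) + N\right)^{2} = \left(11 + N\right)^{2}$)
$P{\left(3 \right)} + O{\left(-5 \right)} l{\left(v \right)} = -3 + \left(11 - 5\right)^{2} \frac{-5 + 15}{2 \cdot 15} = -3 + 6^{2} \cdot \frac{1}{2} \cdot \frac{1}{15} \cdot 10 = -3 + 36 \cdot \frac{1}{3} = -3 + 12 = 9$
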